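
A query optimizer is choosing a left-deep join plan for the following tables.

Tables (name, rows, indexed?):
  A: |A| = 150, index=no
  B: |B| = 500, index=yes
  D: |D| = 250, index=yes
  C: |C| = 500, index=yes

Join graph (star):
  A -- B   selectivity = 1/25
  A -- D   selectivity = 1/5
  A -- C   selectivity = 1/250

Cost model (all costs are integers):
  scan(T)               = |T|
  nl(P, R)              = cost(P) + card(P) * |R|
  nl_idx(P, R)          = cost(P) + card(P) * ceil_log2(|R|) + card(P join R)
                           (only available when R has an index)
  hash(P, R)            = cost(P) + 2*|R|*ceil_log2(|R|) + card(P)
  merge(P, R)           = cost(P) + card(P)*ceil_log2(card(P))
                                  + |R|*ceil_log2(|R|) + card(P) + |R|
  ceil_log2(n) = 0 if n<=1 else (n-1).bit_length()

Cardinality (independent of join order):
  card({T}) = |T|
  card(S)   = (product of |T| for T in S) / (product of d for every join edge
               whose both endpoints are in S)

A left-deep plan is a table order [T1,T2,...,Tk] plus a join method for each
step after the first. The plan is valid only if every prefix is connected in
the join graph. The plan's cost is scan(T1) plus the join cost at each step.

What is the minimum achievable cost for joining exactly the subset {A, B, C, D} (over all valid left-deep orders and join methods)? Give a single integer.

19800

Selinger DP over subsets of {A,B,C,D}:
  {A}: scan cost=150, card=150
  {B}: scan cost=500, card=500
  {D}: scan cost=250, card=250
  {C}: scan cost=500, card=500
  {AB}: card=3000; try (A,hash)→3400, (B,nl_idx)→4500, (B,merge)→6500, (A,merge)→6850, (B,hash)→9300, (B,nl)→75150 …(+1); best=3400 via (A,hash)
  {AD}: card=7500; try (A,hash)→2900, (D,merge)→3750, (A,merge)→3850, (D,hash)→4300, (D,nl_idx)→8850, (D,nl)→37650 …(+1); best=2900 via (A,hash)
  {AC}: card=300; try (C,nl_idx)→1800, (A,hash)→3400, (C,merge)→6500, (A,merge)→6850, (C,hash)→9300, (C,nl)→75150 …(+1); best=1800 via (C,nl_idx)
  {ABD}: card=150000; try (D,hash)→10400, (B,hash)→19400, (D,merge)→44650, (B,merge)→112900, (D,nl_idx)→177400, (B,nl_idx)→220400 …(+2); best=10400 via (D,hash)
  {ABC}: card=6000; try (B,merge)→9800, (B,nl_idx)→10500, (B,hash)→11100, (C,hash)→15400, (C,nl_idx)→36400, (C,merge)→47400 …(+2); best=9800 via (B,merge)
  {ACD}: card=15000; try (D,hash)→6100, (D,merge)→7050, (D,nl_idx)→19200, (C,hash)→19400, (D,nl)→76800, (C,nl_idx)→85400 …(+2); best=6100 via (D,hash)
  {ABCD}: card=300000; try (D,hash)→19800, (B,hash)→30100, (D,merge)→96050, (C,hash)→169400, (B,merge)→236100, (D,nl_idx)→357800 …(+6); best=19800 via (D,hash)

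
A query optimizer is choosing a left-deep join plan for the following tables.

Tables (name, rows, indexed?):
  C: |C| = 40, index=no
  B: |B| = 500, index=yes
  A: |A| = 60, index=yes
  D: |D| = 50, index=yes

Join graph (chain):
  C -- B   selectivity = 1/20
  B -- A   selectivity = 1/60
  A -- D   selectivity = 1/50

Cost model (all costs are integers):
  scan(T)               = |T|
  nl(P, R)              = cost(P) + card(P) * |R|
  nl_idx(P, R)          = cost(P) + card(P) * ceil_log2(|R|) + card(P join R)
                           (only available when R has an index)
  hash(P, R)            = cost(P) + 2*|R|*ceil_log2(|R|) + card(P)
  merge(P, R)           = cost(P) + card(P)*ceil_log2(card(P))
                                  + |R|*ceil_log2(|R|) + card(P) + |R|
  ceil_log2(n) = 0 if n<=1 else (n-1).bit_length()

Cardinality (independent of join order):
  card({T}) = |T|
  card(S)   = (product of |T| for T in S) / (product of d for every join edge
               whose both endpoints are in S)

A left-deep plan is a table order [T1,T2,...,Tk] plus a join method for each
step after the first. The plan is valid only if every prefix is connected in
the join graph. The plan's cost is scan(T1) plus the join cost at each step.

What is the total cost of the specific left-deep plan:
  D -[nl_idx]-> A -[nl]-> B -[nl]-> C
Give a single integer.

step 1: scan D: cost=50, card=50
step 2: join A via nl_idx
    card(P join A) = 50*60/(50) = 60
    cost = 50 + 50*6 + 60 = 410
step 3: join B via nl
    card(P join B) = 60*500/(60) = 500
    cost = 410 + 60*500 = 30410
step 4: join C via nl
    card(P join C) = 500*40/(20) = 1000
    cost = 30410 + 500*40 = 50410

50410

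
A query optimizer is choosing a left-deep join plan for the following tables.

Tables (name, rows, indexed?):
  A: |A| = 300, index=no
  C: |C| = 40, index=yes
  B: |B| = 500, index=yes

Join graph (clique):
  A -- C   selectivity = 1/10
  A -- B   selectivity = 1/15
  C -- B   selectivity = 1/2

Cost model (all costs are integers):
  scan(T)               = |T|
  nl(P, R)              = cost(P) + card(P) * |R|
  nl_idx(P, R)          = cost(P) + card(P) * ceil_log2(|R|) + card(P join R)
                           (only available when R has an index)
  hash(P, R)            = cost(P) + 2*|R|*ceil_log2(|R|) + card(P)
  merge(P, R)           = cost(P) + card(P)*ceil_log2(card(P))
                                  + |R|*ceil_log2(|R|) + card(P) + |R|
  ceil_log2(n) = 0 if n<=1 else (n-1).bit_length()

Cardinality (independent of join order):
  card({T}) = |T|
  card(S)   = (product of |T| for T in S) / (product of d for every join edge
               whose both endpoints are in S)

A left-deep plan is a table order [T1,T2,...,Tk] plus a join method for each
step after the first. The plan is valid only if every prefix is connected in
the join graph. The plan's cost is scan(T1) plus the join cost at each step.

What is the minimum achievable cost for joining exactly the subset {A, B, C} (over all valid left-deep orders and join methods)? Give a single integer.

Selinger DP over subsets of {A,B,C}:
  {A}: scan cost=300, card=300
  {C}: scan cost=40, card=40
  {B}: scan cost=500, card=500
  {AC}: card=1200; try (C,hash)→1080, (C,nl_idx)→3300, (A,merge)→3320, (C,merge)→3580, (A,hash)→5480, (A,nl)→12040 …(+1); best=1080 via (C,hash)
  {AB}: card=10000; try (A,hash)→6400, (B,merge)→8300, (A,merge)→8500, (B,hash)→9600, (B,nl_idx)→13000, (B,nl)→150300 …(+1); best=6400 via (A,hash)
  {BC}: card=10000; try (C,hash)→1480, (B,merge)→5320, (C,merge)→5780, (B,hash)→9080, (B,nl_idx)→10400, (C,nl_idx)→13500 …(+2); best=1480 via (C,hash)
  {ABC}: card=20000; try (B,hash)→11280, (C,hash)→16880, (A,hash)→16880, (B,merge)→20480, (B,nl_idx)→31880, (C,nl_idx)→86400 …(+5); best=11280 via (B,hash)

11280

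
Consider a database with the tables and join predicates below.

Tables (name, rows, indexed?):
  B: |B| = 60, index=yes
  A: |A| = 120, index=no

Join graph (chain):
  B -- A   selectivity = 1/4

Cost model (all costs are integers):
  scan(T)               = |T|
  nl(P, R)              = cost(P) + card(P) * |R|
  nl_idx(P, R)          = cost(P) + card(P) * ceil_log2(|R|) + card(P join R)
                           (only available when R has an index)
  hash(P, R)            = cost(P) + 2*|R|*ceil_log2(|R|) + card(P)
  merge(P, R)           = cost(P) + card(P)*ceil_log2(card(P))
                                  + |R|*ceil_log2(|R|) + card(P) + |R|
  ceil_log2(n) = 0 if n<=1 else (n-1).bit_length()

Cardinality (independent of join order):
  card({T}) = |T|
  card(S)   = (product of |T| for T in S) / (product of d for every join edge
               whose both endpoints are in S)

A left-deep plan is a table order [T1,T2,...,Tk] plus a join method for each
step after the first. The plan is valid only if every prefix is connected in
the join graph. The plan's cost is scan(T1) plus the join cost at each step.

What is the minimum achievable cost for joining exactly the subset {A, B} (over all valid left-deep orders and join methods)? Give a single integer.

960

Selinger DP over subsets of {A,B}:
  {B}: scan cost=60, card=60
  {A}: scan cost=120, card=120
  {AB}: card=1800; try (B,hash)→960, (A,merge)→1440, (B,merge)→1500, (A,hash)→1800, (B,nl_idx)→2640, (A,nl)→7260 …(+1); best=960 via (B,hash)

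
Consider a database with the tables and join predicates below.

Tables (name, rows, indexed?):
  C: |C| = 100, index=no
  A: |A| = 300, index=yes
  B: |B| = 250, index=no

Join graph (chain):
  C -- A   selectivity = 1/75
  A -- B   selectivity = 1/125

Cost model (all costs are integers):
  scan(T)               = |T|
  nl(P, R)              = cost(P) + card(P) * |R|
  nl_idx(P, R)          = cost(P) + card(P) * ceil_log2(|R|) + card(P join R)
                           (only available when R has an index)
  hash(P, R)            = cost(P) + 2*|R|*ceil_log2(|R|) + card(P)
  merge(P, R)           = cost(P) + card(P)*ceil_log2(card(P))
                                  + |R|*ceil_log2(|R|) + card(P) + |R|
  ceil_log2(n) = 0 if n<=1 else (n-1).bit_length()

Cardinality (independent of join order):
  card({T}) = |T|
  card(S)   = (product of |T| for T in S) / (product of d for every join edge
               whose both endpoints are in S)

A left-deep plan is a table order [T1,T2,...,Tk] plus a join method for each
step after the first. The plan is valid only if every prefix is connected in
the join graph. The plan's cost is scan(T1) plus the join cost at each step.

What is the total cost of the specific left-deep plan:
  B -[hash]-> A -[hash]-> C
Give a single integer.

step 1: scan B: cost=250, card=250
step 2: join A via hash
    card(P join A) = 250*300/(125) = 600
    cost = 250 + 2*300*9 + 250 = 5900
step 3: join C via hash
    card(P join C) = 600*100/(75) = 800
    cost = 5900 + 2*100*7 + 600 = 7900

7900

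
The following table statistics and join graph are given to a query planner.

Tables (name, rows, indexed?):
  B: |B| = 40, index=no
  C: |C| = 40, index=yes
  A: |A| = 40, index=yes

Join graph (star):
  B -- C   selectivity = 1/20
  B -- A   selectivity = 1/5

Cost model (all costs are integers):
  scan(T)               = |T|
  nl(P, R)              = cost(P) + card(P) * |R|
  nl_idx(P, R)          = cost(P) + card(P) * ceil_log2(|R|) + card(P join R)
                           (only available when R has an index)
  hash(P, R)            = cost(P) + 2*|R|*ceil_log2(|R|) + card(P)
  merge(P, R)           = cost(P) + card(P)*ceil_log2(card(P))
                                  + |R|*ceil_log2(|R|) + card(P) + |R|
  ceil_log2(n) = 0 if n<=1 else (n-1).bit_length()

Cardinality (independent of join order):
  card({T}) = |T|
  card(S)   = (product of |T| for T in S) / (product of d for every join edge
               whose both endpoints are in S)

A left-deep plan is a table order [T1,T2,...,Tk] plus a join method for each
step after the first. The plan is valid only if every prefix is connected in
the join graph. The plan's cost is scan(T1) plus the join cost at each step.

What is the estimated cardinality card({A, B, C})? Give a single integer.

Tables in S: A(40), B(40), C(40)
Edges inside S: B-C(d=20), B-A(d=5)
numerator = 40 * 40 * 40 = 64000
denominator = 20 * 5 = 100
card(S) = 64000 / 100 = 640

640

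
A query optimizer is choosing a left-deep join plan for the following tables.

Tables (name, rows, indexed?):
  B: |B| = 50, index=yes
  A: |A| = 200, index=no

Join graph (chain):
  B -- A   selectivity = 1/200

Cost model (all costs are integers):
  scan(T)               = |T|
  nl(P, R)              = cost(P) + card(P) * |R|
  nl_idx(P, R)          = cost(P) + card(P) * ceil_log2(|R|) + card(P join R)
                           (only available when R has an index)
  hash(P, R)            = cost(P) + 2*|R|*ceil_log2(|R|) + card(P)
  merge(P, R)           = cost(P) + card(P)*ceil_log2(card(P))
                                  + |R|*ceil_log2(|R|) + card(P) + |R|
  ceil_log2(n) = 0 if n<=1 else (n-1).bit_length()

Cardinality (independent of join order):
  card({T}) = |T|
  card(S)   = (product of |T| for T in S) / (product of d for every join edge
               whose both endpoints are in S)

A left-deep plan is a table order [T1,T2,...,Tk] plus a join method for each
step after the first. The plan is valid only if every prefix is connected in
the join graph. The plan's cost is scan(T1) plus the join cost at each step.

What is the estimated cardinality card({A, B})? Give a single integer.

Tables in S: A(200), B(50)
Edges inside S: B-A(d=200)
numerator = 200 * 50 = 10000
denominator = 200 = 200
card(S) = 10000 / 200 = 50

50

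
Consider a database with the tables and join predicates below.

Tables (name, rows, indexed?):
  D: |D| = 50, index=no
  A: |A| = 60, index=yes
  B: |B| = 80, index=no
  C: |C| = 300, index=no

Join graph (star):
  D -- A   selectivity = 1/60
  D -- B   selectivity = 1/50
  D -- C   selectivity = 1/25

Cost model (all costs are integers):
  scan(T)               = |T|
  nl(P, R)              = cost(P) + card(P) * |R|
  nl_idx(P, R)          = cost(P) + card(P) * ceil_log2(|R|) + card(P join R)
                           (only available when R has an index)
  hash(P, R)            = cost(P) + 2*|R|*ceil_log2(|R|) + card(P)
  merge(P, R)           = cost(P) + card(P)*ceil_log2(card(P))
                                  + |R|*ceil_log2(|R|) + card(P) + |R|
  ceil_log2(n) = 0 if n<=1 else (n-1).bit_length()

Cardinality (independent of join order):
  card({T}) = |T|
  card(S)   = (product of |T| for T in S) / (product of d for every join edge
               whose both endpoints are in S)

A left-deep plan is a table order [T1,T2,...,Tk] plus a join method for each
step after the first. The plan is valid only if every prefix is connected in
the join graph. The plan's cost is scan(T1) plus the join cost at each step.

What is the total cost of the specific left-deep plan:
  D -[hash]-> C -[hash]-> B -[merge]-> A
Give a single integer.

step 1: scan D: cost=50, card=50
step 2: join C via hash
    card(P join C) = 50*300/(25) = 600
    cost = 50 + 2*300*9 + 50 = 5500
step 3: join B via hash
    card(P join B) = 600*80/(50) = 960
    cost = 5500 + 2*80*7 + 600 = 7220
step 4: join A via merge
    card(P join A) = 960*60/(60) = 960
    cost = 7220 + 960*10 + 60*6 + 960 + 60 = 18200

18200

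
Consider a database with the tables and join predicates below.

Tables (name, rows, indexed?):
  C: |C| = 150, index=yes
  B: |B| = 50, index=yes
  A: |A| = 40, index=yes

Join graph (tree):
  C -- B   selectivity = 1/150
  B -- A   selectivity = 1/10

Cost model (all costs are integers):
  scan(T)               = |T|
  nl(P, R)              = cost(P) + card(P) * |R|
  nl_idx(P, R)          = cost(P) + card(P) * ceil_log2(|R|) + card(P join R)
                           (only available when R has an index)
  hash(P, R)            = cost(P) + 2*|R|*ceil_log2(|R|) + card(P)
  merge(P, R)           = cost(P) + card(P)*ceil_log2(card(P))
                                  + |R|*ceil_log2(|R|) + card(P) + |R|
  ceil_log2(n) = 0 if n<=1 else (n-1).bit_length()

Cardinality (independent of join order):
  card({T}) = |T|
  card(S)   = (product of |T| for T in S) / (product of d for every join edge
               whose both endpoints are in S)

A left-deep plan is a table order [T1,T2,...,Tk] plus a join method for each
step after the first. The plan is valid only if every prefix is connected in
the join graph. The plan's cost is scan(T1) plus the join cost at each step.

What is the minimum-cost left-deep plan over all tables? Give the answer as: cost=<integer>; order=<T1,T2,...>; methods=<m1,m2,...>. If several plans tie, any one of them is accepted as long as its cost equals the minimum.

Selinger DP (subsets sized 1..n):
  {C}: scan cost=150, card=150
  {B}: scan cost=50, card=50
  {A}: scan cost=40, card=40
  {BC}: card=50; try (C,nl_idx)→500, (B,hash)→900, (B,nl_idx)→1100, (C,merge)→1750, (B,merge)→1850, (C,hash)→2500 …(+2); best=500 via (C,nl_idx)
  {AB}: card=200; try (B,nl_idx)→480, (A,nl_idx)→550, (A,hash)→580, (B,merge)→670, (B,hash)→680, (A,merge)→680 …(+2); best=480 via (B,nl_idx)
  {ABC}: card=200; try (A,nl_idx)→1000, (A,hash)→1030, (A,merge)→1130, (C,nl_idx)→2280, (A,nl)→2500, (C,hash)→3080 …(+2); best=1000 via (A,nl_idx)

cost=1000; order=B,C,A; methods=nl_idx,nl_idx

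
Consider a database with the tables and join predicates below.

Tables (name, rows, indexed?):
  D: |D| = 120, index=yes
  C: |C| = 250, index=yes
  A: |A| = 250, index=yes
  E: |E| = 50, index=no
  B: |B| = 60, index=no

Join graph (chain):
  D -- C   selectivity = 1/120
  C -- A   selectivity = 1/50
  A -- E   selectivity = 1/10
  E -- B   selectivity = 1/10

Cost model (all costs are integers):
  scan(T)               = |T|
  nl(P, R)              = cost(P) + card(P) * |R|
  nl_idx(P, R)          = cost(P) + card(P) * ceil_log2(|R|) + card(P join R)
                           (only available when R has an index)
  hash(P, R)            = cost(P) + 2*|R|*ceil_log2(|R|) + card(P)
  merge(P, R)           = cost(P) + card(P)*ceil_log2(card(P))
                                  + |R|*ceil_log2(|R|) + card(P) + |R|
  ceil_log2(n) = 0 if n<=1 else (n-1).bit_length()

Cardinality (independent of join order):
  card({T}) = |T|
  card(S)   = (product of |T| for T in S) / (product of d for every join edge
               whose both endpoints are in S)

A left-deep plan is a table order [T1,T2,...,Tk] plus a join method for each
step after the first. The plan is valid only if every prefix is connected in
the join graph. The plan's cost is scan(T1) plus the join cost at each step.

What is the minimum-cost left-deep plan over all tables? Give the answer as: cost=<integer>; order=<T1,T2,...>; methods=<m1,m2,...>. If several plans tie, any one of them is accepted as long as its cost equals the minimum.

cost=13400; order=D,C,A,E,B; methods=nl_idx,nl_idx,hash,hash

Selinger DP (subsets sized 1..n):
  {D}: scan cost=120, card=120
  {C}: scan cost=250, card=250
  {A}: scan cost=250, card=250
  {E}: scan cost=50, card=50
  {B}: scan cost=60, card=60
  {CD}: card=250; try (C,nl_idx)→1330, (D,hash)→2180, (D,nl_idx)→2250, (C,merge)→3330, (D,merge)→3460, (C,hash)→4240 …(+2); best=1330 via (C,nl_idx)
  {AC}: card=1250; try (C,nl_idx)→3500, (A,nl_idx)→3500, (C,hash)→4500, (A,hash)→4500, (C,merge)→4750, (A,merge)→4750 …(+2); best=3500 via (C,nl_idx)
  {AE}: card=1250; try (E,hash)→1100, (A,nl_idx)→1700, (A,merge)→2650, (E,merge)→2850, (A,hash)→4100, (A,nl)→12550 …(+1); best=1100 via (E,hash)
  {BE}: card=300; try (E,hash)→720, (B,hash)→820, (B,merge)→820, (E,merge)→830, (B,nl)→3050, (E,nl)→3060; best=720 via (E,hash)
  {ACD}: card=1250; try (A,nl_idx)→4580, (A,hash)→5580, (A,merge)→5830, (D,hash)→6430, (D,nl_idx)→13500, (D,merge)→19460 …(+2); best=4580 via (A,nl_idx)
  {ACE}: card=6250; try (E,hash)→5350, (C,hash)→6350, (C,nl_idx)→17350, (C,merge)→18350, (E,merge)→18850, (E,nl)→66000 …(+1); best=5350 via (E,hash)
  {ABE}: card=7500; try (B,hash)→3070, (A,hash)→5020, (A,merge)→5970, (A,nl_idx)→10620, (B,merge)→16520, (A,nl)→75720 …(+1); best=3070 via (B,hash)
  {ACDE}: card=6250; try (E,hash)→6430, (D,hash)→13280, (E,merge)→19930, (D,nl_idx)→55350, (E,nl)→67080, (D,merge)→93810 …(+1); best=6430 via (E,hash)
  {ABCE}: card=37500; try (B,hash)→12320, (C,hash)→14570, (B,merge)→93270, (C,nl_idx)→100570, (C,merge)→110320, (B,nl)→380350 …(+1); best=12320 via (B,hash)
  {ABCDE}: card=37500; try (B,hash)→13400, (D,hash)→51500, (B,merge)→94350, (D,nl_idx)→312320, (B,nl)→381430, (D,merge)→650780 …(+1); best=13400 via (B,hash)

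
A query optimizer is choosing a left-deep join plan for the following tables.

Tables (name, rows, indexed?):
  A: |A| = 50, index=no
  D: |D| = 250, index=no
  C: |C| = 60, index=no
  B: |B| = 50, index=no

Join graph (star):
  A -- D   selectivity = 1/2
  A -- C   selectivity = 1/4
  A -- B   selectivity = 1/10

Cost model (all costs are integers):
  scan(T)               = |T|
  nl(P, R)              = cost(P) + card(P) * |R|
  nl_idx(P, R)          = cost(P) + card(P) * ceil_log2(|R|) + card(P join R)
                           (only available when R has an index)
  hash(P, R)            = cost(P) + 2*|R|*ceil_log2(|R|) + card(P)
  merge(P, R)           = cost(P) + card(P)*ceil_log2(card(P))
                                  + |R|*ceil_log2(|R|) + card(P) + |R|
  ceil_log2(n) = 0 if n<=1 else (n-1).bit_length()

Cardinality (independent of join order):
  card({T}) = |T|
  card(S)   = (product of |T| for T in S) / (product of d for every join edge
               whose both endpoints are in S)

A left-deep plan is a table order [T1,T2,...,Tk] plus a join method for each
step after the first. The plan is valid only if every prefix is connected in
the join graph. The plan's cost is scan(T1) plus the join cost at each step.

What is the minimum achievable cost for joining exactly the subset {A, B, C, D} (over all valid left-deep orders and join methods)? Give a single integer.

Selinger DP over subsets of {A,B,C,D}:
  {A}: scan cost=50, card=50
  {D}: scan cost=250, card=250
  {C}: scan cost=60, card=60
  {B}: scan cost=50, card=50
  {AD}: card=6250; try (A,hash)→1100, (D,merge)→2650, (A,merge)→2850, (D,hash)→4100, (D,nl)→12550, (A,nl)→12750; best=1100 via (A,hash)
  {AC}: card=750; try (A,hash)→720, (C,hash)→820, (C,merge)→820, (A,merge)→830, (C,nl)→3050, (A,nl)→3060; best=720 via (A,hash)
  {AB}: card=250; try (B,hash)→700, (A,hash)→700, (B,merge)→750, (A,merge)→750, (B,nl)→2550, (A,nl)→2550; best=700 via (B,hash)
  {ACD}: card=93750; try (D,hash)→5470, (C,hash)→8070, (D,merge)→11220, (C,merge)→89020, (D,nl)→188220, (C,nl)→376100; best=5470 via (D,hash)
  {ABD}: card=31250; try (D,hash)→4950, (D,merge)→5200, (B,hash)→7950, (D,nl)→63200, (B,merge)→88950, (B,nl)→313600; best=4950 via (D,hash)
  {ABC}: card=3750; try (C,hash)→1670, (B,hash)→2070, (C,merge)→3370, (B,merge)→9320, (C,nl)→15700, (B,nl)→38220; best=1670 via (C,hash)
  {ABCD}: card=468750; try (D,hash)→9420, (C,hash)→36920, (D,merge)→52670, (B,hash)→99820, (C,merge)→505370, (D,nl)→939170 …(+3); best=9420 via (D,hash)

9420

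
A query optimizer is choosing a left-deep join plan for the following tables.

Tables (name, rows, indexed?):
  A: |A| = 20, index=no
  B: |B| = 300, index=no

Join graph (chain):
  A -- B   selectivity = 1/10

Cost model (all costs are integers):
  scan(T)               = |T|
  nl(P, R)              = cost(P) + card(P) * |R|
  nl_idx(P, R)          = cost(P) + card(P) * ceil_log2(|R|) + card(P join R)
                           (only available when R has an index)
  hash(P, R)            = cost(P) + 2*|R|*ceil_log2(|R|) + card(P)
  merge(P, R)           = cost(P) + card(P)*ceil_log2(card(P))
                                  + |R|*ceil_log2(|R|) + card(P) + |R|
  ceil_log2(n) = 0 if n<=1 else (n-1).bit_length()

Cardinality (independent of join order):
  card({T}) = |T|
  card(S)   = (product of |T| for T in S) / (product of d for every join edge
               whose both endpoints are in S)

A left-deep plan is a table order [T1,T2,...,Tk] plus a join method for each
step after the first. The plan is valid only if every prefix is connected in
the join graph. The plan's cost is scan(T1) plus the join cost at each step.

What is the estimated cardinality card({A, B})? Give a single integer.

600

Tables in S: A(20), B(300)
Edges inside S: A-B(d=10)
numerator = 20 * 300 = 6000
denominator = 10 = 10
card(S) = 6000 / 10 = 600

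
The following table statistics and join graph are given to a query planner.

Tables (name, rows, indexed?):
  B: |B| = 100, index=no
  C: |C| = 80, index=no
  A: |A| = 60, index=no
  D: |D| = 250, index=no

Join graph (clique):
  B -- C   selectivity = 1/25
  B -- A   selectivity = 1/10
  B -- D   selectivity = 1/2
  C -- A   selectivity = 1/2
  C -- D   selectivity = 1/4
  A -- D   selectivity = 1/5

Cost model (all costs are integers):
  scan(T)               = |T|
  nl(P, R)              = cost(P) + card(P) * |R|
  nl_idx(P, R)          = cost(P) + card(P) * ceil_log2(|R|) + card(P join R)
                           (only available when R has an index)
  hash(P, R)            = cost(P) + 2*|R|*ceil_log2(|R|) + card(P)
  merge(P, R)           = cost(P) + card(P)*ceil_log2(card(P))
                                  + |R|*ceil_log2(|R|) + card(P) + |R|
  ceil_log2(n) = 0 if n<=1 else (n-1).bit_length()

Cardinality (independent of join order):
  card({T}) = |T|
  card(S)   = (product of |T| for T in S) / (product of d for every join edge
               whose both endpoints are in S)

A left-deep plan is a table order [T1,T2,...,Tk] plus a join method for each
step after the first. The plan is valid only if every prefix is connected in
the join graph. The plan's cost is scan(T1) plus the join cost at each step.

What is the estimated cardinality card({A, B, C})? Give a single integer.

Tables in S: A(60), B(100), C(80)
Edges inside S: B-C(d=25), B-A(d=10), C-A(d=2)
numerator = 60 * 100 * 80 = 480000
denominator = 25 * 10 * 2 = 500
card(S) = 480000 / 500 = 960

960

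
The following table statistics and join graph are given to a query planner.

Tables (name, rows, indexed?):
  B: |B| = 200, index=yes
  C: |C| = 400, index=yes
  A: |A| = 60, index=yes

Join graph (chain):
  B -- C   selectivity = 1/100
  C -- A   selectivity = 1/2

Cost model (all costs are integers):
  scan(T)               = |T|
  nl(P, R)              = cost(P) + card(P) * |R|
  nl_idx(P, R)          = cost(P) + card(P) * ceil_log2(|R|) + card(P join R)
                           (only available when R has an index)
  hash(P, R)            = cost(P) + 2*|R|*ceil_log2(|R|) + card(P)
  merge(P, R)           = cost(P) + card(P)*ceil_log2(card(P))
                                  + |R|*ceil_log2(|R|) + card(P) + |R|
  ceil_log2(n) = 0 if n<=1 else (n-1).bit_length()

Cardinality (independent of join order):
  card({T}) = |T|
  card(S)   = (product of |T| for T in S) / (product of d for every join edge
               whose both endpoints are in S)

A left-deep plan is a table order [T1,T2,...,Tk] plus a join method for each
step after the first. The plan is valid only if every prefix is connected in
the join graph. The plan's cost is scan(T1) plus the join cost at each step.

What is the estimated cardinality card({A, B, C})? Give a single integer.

Tables in S: A(60), B(200), C(400)
Edges inside S: B-C(d=100), C-A(d=2)
numerator = 60 * 200 * 400 = 4800000
denominator = 100 * 2 = 200
card(S) = 4800000 / 200 = 24000

24000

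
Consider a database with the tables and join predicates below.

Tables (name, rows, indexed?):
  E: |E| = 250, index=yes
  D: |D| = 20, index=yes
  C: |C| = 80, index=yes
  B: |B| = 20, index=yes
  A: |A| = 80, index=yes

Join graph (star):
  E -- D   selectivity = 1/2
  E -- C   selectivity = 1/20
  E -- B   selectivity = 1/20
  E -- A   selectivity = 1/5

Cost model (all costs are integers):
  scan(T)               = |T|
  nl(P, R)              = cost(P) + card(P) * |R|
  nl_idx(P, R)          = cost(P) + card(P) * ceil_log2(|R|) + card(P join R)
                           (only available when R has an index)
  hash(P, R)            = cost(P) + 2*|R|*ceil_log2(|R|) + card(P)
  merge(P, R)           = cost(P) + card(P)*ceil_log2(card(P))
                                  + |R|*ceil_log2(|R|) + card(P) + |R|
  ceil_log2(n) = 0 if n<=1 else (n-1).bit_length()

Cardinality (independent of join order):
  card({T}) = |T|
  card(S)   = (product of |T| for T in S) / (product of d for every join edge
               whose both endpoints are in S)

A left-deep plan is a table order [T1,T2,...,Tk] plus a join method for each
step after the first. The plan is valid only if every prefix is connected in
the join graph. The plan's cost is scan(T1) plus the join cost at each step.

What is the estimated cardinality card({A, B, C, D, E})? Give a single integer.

160000

Tables in S: A(80), B(20), C(80), D(20), E(250)
Edges inside S: E-D(d=2), E-C(d=20), E-B(d=20), E-A(d=5)
numerator = 80 * 20 * 80 * 20 * 250 = 640000000
denominator = 2 * 20 * 20 * 5 = 4000
card(S) = 640000000 / 4000 = 160000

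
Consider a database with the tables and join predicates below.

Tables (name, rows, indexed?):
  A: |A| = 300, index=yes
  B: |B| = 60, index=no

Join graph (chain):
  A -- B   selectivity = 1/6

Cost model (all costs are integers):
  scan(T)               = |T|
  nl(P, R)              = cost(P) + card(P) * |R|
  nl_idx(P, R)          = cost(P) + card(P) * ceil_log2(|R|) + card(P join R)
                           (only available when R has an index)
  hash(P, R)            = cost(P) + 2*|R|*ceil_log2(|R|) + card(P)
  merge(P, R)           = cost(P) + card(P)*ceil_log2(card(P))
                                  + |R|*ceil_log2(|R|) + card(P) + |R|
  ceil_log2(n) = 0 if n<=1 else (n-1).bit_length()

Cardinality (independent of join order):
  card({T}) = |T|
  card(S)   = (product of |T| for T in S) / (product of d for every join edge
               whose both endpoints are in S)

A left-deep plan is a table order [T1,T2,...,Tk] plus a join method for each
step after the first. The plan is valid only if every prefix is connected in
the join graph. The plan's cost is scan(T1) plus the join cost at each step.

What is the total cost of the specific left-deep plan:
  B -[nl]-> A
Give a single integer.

step 1: scan B: cost=60, card=60
step 2: join A via nl
    card(P join A) = 60*300/(6) = 3000
    cost = 60 + 60*300 = 18060

18060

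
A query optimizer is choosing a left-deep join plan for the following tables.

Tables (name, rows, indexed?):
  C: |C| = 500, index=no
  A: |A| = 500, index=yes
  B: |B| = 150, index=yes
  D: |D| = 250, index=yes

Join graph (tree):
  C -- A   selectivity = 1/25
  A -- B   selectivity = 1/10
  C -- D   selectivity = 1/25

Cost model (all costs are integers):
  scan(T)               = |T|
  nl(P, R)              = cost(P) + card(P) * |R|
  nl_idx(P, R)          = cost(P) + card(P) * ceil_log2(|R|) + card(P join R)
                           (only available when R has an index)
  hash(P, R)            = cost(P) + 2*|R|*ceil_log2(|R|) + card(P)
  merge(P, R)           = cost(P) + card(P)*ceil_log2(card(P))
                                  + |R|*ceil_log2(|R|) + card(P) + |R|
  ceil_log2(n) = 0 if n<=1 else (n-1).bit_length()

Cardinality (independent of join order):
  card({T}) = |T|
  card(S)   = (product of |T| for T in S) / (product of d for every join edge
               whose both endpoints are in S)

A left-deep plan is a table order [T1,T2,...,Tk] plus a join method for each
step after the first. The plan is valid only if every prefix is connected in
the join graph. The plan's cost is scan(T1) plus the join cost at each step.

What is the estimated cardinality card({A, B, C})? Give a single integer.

150000

Tables in S: A(500), B(150), C(500)
Edges inside S: C-A(d=25), A-B(d=10)
numerator = 500 * 150 * 500 = 37500000
denominator = 25 * 10 = 250
card(S) = 37500000 / 250 = 150000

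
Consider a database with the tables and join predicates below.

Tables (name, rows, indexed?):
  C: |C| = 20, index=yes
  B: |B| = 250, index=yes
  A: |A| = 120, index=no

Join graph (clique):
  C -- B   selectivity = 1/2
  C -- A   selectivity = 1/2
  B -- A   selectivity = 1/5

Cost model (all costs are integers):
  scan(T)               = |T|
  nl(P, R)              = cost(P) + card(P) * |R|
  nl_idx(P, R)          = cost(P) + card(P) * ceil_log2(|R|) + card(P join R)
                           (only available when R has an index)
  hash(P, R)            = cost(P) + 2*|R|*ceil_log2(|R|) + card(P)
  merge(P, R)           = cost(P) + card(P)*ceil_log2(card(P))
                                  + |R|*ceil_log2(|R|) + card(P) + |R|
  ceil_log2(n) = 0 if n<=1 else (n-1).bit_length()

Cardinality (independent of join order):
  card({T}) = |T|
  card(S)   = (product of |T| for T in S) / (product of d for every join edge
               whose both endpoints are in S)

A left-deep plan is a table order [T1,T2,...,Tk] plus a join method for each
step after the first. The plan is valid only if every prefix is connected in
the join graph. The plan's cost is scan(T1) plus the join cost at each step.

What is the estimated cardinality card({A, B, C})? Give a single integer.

30000

Tables in S: A(120), B(250), C(20)
Edges inside S: C-B(d=2), C-A(d=2), B-A(d=5)
numerator = 120 * 250 * 20 = 600000
denominator = 2 * 2 * 5 = 20
card(S) = 600000 / 20 = 30000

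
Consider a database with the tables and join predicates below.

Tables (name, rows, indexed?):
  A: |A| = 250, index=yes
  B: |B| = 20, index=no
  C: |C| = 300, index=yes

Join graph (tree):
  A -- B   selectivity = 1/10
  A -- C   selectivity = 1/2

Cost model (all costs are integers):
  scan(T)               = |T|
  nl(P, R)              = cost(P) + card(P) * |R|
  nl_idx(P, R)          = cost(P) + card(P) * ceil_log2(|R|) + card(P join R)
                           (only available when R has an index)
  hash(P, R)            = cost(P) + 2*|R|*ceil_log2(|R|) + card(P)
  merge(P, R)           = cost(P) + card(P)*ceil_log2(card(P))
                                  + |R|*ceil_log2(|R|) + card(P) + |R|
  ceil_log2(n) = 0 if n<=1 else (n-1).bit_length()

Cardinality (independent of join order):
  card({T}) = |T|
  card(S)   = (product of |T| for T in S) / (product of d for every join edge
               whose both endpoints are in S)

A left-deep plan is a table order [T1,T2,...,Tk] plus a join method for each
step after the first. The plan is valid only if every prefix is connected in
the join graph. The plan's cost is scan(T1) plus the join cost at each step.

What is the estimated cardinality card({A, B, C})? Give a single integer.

75000

Tables in S: A(250), B(20), C(300)
Edges inside S: A-B(d=10), A-C(d=2)
numerator = 250 * 20 * 300 = 1500000
denominator = 10 * 2 = 20
card(S) = 1500000 / 20 = 75000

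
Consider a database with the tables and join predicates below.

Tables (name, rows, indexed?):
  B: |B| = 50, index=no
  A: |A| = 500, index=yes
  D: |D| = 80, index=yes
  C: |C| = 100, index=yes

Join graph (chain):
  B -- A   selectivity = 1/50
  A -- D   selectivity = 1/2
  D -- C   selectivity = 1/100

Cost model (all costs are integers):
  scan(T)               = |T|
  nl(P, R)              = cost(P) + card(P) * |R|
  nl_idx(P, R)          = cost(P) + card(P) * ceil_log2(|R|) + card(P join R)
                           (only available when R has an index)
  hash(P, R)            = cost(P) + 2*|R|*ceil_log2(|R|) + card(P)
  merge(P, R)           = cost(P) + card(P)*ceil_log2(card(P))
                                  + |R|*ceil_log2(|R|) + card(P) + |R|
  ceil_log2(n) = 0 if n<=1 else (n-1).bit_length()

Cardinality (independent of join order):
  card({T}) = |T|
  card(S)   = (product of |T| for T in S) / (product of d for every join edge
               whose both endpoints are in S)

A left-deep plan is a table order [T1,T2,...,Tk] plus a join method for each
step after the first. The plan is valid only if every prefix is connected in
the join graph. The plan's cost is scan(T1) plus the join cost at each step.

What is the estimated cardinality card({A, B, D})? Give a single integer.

Tables in S: A(500), B(50), D(80)
Edges inside S: B-A(d=50), A-D(d=2)
numerator = 500 * 50 * 80 = 2000000
denominator = 50 * 2 = 100
card(S) = 2000000 / 100 = 20000

20000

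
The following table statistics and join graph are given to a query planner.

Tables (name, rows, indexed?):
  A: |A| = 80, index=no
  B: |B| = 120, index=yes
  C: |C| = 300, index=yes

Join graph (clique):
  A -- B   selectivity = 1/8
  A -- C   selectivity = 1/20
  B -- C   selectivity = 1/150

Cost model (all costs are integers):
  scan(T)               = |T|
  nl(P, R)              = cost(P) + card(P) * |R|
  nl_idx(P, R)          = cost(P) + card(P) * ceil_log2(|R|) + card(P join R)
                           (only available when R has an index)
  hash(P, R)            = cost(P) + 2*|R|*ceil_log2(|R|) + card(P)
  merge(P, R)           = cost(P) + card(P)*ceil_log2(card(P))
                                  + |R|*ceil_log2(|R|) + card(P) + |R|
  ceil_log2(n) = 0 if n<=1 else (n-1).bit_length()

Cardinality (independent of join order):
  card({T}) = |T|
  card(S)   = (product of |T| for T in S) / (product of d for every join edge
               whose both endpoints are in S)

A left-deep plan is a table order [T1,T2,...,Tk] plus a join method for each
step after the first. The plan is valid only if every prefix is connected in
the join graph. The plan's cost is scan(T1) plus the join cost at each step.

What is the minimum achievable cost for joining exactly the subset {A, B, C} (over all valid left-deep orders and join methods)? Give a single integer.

2800

Selinger DP over subsets of {A,B,C}:
  {A}: scan cost=80, card=80
  {B}: scan cost=120, card=120
  {C}: scan cost=300, card=300
  {AB}: card=1200; try (A,hash)→1360, (B,merge)→1680, (A,merge)→1720, (B,hash)→1840, (B,nl_idx)→1840, (B,nl)→9680 …(+1); best=1360 via (A,hash)
  {AC}: card=1200; try (A,hash)→1720, (C,nl_idx)→2000, (C,merge)→3720, (A,merge)→3940, (C,hash)→5560, (C,nl)→24080 …(+1); best=1720 via (A,hash)
  {BC}: card=240; try (C,nl_idx)→1440, (B,hash)→2280, (B,nl_idx)→2640, (C,merge)→4080, (B,merge)→4260, (C,hash)→5640 …(+2); best=1440 via (C,nl_idx)
  {ABC}: card=120; try (A,hash)→2800, (A,merge)→4240, (B,hash)→4600, (C,hash)→7960, (B,nl_idx)→10240, (C,nl_idx)→12280 …(+5); best=2800 via (A,hash)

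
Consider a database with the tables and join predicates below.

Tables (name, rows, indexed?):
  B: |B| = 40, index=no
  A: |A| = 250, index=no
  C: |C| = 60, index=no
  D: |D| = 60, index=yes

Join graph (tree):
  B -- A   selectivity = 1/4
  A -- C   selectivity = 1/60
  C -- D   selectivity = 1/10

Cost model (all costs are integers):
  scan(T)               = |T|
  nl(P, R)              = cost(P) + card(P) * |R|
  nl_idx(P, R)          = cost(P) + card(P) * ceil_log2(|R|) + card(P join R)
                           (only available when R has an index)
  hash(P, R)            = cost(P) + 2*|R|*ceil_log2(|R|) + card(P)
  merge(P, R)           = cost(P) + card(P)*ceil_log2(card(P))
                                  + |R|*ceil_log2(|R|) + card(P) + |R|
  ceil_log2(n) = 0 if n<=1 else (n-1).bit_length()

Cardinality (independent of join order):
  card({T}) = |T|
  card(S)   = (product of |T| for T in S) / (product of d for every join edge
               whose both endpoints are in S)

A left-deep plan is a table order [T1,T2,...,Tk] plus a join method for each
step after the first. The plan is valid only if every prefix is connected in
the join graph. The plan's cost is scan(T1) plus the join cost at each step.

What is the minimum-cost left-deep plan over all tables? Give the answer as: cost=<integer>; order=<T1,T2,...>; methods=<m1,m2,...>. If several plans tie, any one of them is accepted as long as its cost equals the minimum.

Selinger DP (subsets sized 1..n):
  {B}: scan cost=40, card=40
  {A}: scan cost=250, card=250
  {C}: scan cost=60, card=60
  {D}: scan cost=60, card=60
  {AB}: card=2500; try (B,hash)→980, (A,merge)→2570, (B,merge)→2780, (A,hash)→4080, (A,nl)→10040, (B,nl)→10250; best=980 via (B,hash)
  {AC}: card=250; try (C,hash)→1220, (A,merge)→2730, (C,merge)→2920, (A,hash)→4120, (A,nl)→15060, (C,nl)→15250; best=1220 via (C,hash)
  {CD}: card=360; try (D,nl_idx)→780, (D,hash)→840, (C,hash)→840, (D,merge)→900, (C,merge)→900, (D,nl)→3660 …(+1); best=780 via (D,nl_idx)
  {ABC}: card=2500; try (B,hash)→1950, (B,merge)→3750, (C,hash)→4200, (B,nl)→11220, (C,merge)→33900, (C,nl)→150980; best=1950 via (B,hash)
  {ACD}: card=1500; try (D,hash)→2190, (D,merge)→3890, (D,nl_idx)→4220, (A,hash)→5140, (A,merge)→6630, (D,nl)→16220 …(+1); best=2190 via (D,hash)
  {ABCD}: card=15000; try (B,hash)→4170, (D,hash)→5170, (B,merge)→20470, (D,nl_idx)→31950, (D,merge)→34870, (B,nl)→62190 …(+1); best=4170 via (B,hash)

cost=4170; order=A,C,D,B; methods=hash,hash,hash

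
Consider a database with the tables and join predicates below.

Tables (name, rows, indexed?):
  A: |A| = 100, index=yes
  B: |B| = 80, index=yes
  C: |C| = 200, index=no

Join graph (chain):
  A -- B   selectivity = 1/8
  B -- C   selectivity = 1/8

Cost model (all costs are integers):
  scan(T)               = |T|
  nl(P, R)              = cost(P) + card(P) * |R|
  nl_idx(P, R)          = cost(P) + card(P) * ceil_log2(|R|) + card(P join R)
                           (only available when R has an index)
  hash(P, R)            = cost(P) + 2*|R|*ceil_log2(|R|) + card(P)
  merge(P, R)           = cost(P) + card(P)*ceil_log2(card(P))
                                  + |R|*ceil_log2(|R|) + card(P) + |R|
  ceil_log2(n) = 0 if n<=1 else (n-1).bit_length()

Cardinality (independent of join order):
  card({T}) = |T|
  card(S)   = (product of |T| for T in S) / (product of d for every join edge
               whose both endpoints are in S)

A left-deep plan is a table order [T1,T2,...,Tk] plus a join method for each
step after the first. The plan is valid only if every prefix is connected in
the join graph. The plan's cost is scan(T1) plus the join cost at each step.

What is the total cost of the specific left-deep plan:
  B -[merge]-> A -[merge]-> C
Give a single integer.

14320

step 1: scan B: cost=80, card=80
step 2: join A via merge
    card(P join A) = 80*100/(8) = 1000
    cost = 80 + 80*7 + 100*7 + 80 + 100 = 1520
step 3: join C via merge
    card(P join C) = 1000*200/(8) = 25000
    cost = 1520 + 1000*10 + 200*8 + 1000 + 200 = 14320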